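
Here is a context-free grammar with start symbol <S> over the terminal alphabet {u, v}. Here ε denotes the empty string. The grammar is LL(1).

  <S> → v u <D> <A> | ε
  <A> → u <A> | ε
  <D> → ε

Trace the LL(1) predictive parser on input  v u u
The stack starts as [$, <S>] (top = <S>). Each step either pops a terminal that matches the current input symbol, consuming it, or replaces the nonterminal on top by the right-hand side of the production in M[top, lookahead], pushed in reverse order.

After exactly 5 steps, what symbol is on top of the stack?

step 1: stack=$ <S>  input=v u u $  — expand <S> → v u <D> <A>
step 2: stack=$ <A> <D> u v  input=v u u $  — match v
step 3: stack=$ <A> <D> u  input=u u $  — match u
step 4: stack=$ <A> <D>  input=u $  — expand <D> → ε
step 5: stack=$ <A>  input=u $  — expand <A> → u <A>
Stack after step 5: $ <A> u (top = u).

u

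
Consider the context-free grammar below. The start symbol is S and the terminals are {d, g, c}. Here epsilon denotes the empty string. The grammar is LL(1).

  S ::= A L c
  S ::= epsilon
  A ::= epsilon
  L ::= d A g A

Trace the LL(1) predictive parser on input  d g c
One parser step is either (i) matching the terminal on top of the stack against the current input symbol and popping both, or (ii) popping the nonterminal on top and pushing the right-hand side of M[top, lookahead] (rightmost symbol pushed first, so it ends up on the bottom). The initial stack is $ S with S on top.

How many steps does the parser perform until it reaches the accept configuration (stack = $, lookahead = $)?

8

     Stack        Input    Action
  1  $ S          d g c $  expand S ::= A L c
  2  $ c L A      d g c $  expand A ::= epsilon
  3  $ c L        d g c $  expand L ::= d A g A
  4  $ c A g A d  d g c $  match d
  5  $ c A g A    g c $    expand A ::= epsilon
  6  $ c A g      g c $    match g
  7  $ c A        c $      expand A ::= epsilon
  8  $ c          c $      match c
Accept reached after 8 steps.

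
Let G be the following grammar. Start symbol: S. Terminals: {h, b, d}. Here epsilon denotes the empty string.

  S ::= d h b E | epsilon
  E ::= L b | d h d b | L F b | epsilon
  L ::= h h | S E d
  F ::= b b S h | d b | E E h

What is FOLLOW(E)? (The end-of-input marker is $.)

{$, d, h}

FIRST(S): from S::=d h b E we get {d}; from S::=epsilon we get {epsilon}. So FIRST(S) = {epsilon, d}.
FIRST(E): from E::=L b we get {d, h}; from E::=d h d b we get {d}; from E::=L F b we get {d, h}; from E::=epsilon we get {epsilon}. So FIRST(E) = {epsilon, d, h}.
FIRST(L): from L::=h h we get {h}; from L::=S E d we get {d, h}. So FIRST(L) = {d, h}.
FIRST(F): from F::=b b S h we get {b}; from F::=d b we get {d}; from F::=E E h we get {d, h}. So FIRST(F) = {b, d, h}.
FOLLOW(S) includes $ since S is the start symbol.
FOLLOW(S): in L::=S E d, S is followed by E d with FIRST {d, h}; in F::=b b S h, S is followed by h with FIRST {h}. Thus FOLLOW(S) = {$, d, h}.
FOLLOW(E): in S::=d h b E, the suffix after E is empty, so FOLLOW(E) ⊇ FOLLOW(S) = {$, d, h}; in L::=S E d, E is followed by d with FIRST {d}; in F::=E E h (occurrence 1), E is followed by E h with FIRST {d, h}; in F::=E E h (occurrence 2), E is followed by h with FIRST {h}. Thus FOLLOW(E) = {$, d, h}.
FOLLOW(L): in E::=L b, L is followed by b with FIRST {b}; in E::=L F b, L is followed by F b with FIRST {b, d, h}. Thus FOLLOW(L) = {b, d, h}.
FOLLOW(F): in E::=L F b, F is followed by b with FIRST {b}. Thus FOLLOW(F) = {b}.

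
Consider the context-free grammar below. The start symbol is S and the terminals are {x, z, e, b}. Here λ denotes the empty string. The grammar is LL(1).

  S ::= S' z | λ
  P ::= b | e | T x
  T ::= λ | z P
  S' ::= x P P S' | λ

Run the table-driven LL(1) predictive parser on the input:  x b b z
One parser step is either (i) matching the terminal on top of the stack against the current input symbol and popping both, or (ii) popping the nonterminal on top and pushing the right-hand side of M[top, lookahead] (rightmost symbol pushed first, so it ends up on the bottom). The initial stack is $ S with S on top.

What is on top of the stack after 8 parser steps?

z

step 1: stack=$ S  input=x b b z $  — expand S ::= S' z
step 2: stack=$ z S'  input=x b b z $  — expand S' ::= x P P S'
step 3: stack=$ z S' P P x  input=x b b z $  — match x
step 4: stack=$ z S' P P  input=b b z $  — expand P ::= b
step 5: stack=$ z S' P b  input=b b z $  — match b
step 6: stack=$ z S' P  input=b z $  — expand P ::= b
step 7: stack=$ z S' b  input=b z $  — match b
step 8: stack=$ z S'  input=z $  — expand S' ::= λ
Stack after step 8: $ z (top = z).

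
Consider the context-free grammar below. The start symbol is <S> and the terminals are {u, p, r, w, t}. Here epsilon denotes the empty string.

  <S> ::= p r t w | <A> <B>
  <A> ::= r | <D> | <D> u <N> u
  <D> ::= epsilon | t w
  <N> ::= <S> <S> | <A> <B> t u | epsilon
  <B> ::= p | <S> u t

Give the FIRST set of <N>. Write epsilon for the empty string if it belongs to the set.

{epsilon, p, r, t, u}

FIRST(<D>): from <D>::=epsilon we get {epsilon}; from <D>::=t w we get {t}. So FIRST(<D>) = {epsilon, t}.
FIRST(<A>): from <A>::=r we get {r}; from <A>::=<D> we get {epsilon, t}; from <A>::=<D> u <N> u we get {t, u}. So FIRST(<A>) = {epsilon, r, t, u}.
FIRST(<S>): from <S>::=p r t w we get {p}; from <S>::=<A> <B> we get {p, r, t, u}. So FIRST(<S>) = {p, r, t, u}.
FIRST(<B>): from <B>::=p we get {p}; from <B>::=<S> u t we get {p, r, t, u}. So FIRST(<B>) = {p, r, t, u}.
FIRST(<N>): from <N>::=<S> <S> we get {p, r, t, u}; from <N>::=<A> <B> t u we get {p, r, t, u}; from <N>::=epsilon we get {epsilon}. So FIRST(<N>) = {epsilon, p, r, t, u}.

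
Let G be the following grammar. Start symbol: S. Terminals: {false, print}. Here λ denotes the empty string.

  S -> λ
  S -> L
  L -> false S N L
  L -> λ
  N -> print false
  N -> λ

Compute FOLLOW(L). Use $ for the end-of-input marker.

FIRST(L) = {λ, false}
FIRST(N) = {λ, print}
FIRST(S) = {λ, false}  (via L)
FOLLOW(S) includes $ since S is the start symbol.
FOLLOW(S): in L->false S N L, S is followed by N L with FIRST {λ, false, print}; in L->false S N L, the suffix after S is nullable, so FOLLOW(S) ⊇ FOLLOW(L) = {$, false, print}. Thus FOLLOW(S) = {$, false, print}.
FOLLOW(L): in S->L, the suffix after L is empty, so FOLLOW(L) ⊇ FOLLOW(S) = {$, false, print}; in L->false S N L, the suffix after L is empty (adds nothing new). Thus FOLLOW(L) = {$, false, print}.
FOLLOW(N): in L->false S N L, N is followed by L with FIRST {λ, false}; in L->false S N L, the suffix after N is nullable, so FOLLOW(N) ⊇ FOLLOW(L) = {$, false, print}. Thus FOLLOW(N) = {$, false, print}.

{$, false, print}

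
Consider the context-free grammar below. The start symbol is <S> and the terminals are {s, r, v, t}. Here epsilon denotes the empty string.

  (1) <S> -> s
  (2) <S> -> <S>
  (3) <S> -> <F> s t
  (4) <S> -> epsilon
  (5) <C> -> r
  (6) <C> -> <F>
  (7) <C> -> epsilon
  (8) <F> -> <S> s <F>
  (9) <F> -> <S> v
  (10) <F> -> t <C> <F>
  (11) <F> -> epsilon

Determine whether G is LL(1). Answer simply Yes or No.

No

FIRST(<S>) = {epsilon, s, t, v}
FIRST(<C>) = {epsilon, r, s, t, v}
FIRST(<F>) = {epsilon, s, t, v}
FOLLOW(<S>) = {$, s, v}
FOLLOW(<C>) = {s, t, v}
FOLLOW(<F>) = {s, t, v}
Cell M[<C>, s] receives both <C> -> <F> and <C> -> epsilon — the grammar is not LL(1).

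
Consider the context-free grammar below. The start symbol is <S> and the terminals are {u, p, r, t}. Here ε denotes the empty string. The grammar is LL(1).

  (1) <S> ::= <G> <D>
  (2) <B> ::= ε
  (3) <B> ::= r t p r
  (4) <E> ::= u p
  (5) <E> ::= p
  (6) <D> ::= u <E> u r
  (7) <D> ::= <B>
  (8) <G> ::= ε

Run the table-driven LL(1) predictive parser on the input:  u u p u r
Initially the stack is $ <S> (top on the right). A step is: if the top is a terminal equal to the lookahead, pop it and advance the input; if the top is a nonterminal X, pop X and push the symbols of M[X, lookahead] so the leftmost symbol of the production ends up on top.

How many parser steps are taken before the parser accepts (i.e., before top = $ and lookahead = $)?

     Stack        Input        Action
  1  $ <S>        u u p u r $  expand <S> ::= <G> <D>
  2  $ <D> <G>    u u p u r $  expand <G> ::= ε
  3  $ <D>        u u p u r $  expand <D> ::= u <E> u r
  4  $ r u <E> u  u u p u r $  match u
  5  $ r u <E>    u p u r $    expand <E> ::= u p
  6  $ r u p u    u p u r $    match u
  7  $ r u p      p u r $      match p
  8  $ r u        u r $        match u
  9  $ r          r $          match r
Accept reached after 9 steps.

9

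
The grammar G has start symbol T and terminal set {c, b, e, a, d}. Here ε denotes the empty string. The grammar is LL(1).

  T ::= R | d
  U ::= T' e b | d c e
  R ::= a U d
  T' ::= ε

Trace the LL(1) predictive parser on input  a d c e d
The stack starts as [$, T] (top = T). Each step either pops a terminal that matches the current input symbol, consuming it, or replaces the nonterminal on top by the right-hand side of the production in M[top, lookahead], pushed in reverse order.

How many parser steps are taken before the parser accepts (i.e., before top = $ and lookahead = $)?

8

step 1: stack=$ T  input=a d c e d $  — expand T ::= R
step 2: stack=$ R  input=a d c e d $  — expand R ::= a U d
step 3: stack=$ d U a  input=a d c e d $  — match a
step 4: stack=$ d U  input=d c e d $  — expand U ::= d c e
step 5: stack=$ d e c d  input=d c e d $  — match d
step 6: stack=$ d e c  input=c e d $  — match c
step 7: stack=$ d e  input=e d $  — match e
step 8: stack=$ d  input=d $  — match d
Accept reached after 8 steps.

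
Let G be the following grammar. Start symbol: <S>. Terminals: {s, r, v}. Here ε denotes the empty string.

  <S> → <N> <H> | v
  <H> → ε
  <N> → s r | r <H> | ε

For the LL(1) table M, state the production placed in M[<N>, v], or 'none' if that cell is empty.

FIRST(<H>): from <H>→ε we get {ε}. So FIRST(<H>) = {ε}.
FIRST(<N>): from <N>→s r we get {s}; from <N>→r <H> we get {r}; from <N>→ε we get {ε}. So FIRST(<N>) = {ε, r, s}.
FIRST(<S>): from <S>→<N> <H> we get {ε, r, s}; from <S>→v we get {v}. So FIRST(<S>) = {ε, r, s, v}.
FOLLOW(<S>) includes $ since <S> is the start symbol.
FOLLOW(<S>): <S> appears on no right-hand side. Thus FOLLOW(<S>) = {$}.
FOLLOW(<N>): in <S>→<N> <H>, <N> is followed by <H> with FIRST {ε}; in <S>→<N> <H>, the suffix after <N> is nullable, so FOLLOW(<N>) ⊇ FOLLOW(<S>) = {$}. Thus FOLLOW(<N>) = {$}.
For <N> → s r: FIRST(s r) = {s}, so it goes in M[<N>, t] for t ∈ {s}.
For <N> → r <H>: FIRST(r <H>) = {r}, so it goes in M[<N>, t] for t ∈ {r}.
For <N> → ε: FIRST(ε) = {ε}, so it goes in M[<N>, t] for t ∈ {}; since ε ∈ FIRST, also for every t ∈ FOLLOW(<N>) = {$}.
None of these place a production in M[<N>, v].

none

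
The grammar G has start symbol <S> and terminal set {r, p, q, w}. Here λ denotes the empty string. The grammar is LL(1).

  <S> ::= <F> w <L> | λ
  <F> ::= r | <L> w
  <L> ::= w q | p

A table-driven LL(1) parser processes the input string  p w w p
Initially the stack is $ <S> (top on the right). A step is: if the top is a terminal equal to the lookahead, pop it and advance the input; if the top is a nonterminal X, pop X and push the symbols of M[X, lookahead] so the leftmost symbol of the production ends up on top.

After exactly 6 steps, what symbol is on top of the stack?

step 1: stack=$ <S>  input=p w w p $  — expand <S> ::= <F> w <L>
step 2: stack=$ <L> w <F>  input=p w w p $  — expand <F> ::= <L> w
step 3: stack=$ <L> w w <L>  input=p w w p $  — expand <L> ::= p
step 4: stack=$ <L> w w p  input=p w w p $  — match p
step 5: stack=$ <L> w w  input=w w p $  — match w
step 6: stack=$ <L> w  input=w p $  — match w
Stack after step 6: $ <L> (top = <L>).

<L>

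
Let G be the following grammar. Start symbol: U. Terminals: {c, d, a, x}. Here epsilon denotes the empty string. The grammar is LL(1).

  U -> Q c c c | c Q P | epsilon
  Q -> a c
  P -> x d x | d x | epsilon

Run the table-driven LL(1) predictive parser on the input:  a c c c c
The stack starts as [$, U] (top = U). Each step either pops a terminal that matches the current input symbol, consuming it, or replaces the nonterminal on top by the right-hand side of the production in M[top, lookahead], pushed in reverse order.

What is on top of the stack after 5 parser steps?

     Stack        Input        Action
  1  $ U          a c c c c $  expand U -> Q c c c
  2  $ c c c Q    a c c c c $  expand Q -> a c
  3  $ c c c c a  a c c c c $  match a
  4  $ c c c c    c c c c $    match c
  5  $ c c c      c c c $      match c
Stack after step 5: $ c c (top = c).

c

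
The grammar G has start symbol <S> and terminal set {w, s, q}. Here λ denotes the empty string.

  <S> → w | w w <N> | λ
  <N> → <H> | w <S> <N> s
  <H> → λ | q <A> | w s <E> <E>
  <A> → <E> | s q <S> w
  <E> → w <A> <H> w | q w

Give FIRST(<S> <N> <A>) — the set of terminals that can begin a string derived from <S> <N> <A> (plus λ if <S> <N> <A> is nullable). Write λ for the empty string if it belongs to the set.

{q, s, w}

FIRST(<S>): from <S>→w we get {w}; from <S>→w w <N> we get {w}; from <S>→λ we get {λ}. So FIRST(<S>) = {λ, w}.
FIRST(<H>): from <H>→λ we get {λ}; from <H>→q <A> we get {q}; from <H>→w s <E> <E> we get {w}. So FIRST(<H>) = {λ, q, w}.
FIRST(<E>): from <E>→w <A> <H> w we get {w}; from <E>→q w we get {q}. So FIRST(<E>) = {q, w}.
FIRST(<N>): from <N>→<H> we get {λ, q, w}; from <N>→w <S> <N> s we get {w}. So FIRST(<N>) = {λ, q, w}.
FIRST(<A>): from <A>→<E> we get {q, w}; from <A>→s q <S> w we get {s}. So FIRST(<A>) = {q, s, w}.
FIRST(<S> <N> <A>): take FIRST of each symbol in turn, carrying on past any symbol whose FIRST contains λ; result {q, s, w}.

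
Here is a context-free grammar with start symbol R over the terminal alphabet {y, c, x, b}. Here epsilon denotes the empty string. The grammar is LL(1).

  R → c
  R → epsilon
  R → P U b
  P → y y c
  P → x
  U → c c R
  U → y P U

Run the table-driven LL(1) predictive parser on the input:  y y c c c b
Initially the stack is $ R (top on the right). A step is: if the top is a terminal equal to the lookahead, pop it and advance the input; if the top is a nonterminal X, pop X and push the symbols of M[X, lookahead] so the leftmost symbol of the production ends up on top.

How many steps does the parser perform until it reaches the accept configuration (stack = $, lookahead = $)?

10

      Stack        Input          Action
   1  $ R          y y c c c b $  expand R → P U b
   2  $ b U P      y y c c c b $  expand P → y y c
   3  $ b U c y y  y y c c c b $  match y
   4  $ b U c y    y c c c b $    match y
   5  $ b U c      c c c b $      match c
   6  $ b U        c c b $        expand U → c c R
   7  $ b R c c    c c b $        match c
   8  $ b R c      c b $          match c
   9  $ b R        b $            expand R → epsilon
  10  $ b          b $            match b
Accept reached after 10 steps.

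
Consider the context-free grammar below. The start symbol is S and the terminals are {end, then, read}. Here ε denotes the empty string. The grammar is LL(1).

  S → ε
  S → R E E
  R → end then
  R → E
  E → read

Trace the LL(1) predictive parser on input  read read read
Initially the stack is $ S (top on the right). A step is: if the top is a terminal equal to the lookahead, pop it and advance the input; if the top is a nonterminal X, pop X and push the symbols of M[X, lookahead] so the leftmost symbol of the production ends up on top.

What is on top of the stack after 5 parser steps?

read

     Stack       Input             Action
  1  $ S         read read read $  expand S → R E E
  2  $ E E R     read read read $  expand R → E
  3  $ E E E     read read read $  expand E → read
  4  $ E E read  read read read $  match read
  5  $ E E       read read $       expand E → read
Stack after step 5: $ E read (top = read).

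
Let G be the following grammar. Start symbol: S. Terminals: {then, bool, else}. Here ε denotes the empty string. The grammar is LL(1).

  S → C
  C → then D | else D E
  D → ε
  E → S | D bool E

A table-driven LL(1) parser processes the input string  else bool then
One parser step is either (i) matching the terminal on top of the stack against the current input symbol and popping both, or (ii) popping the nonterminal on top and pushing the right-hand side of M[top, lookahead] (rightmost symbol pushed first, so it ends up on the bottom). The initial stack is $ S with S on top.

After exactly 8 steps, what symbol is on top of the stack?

S

     Stack       Input             Action
  1  $ S         else bool then $  expand S → C
  2  $ C         else bool then $  expand C → else D E
  3  $ E D else  else bool then $  match else
  4  $ E D       bool then $       expand D → ε
  5  $ E         bool then $       expand E → D bool E
  6  $ E bool D  bool then $       expand D → ε
  7  $ E bool    bool then $       match bool
  8  $ E         then $            expand E → S
Stack after step 8: $ S (top = S).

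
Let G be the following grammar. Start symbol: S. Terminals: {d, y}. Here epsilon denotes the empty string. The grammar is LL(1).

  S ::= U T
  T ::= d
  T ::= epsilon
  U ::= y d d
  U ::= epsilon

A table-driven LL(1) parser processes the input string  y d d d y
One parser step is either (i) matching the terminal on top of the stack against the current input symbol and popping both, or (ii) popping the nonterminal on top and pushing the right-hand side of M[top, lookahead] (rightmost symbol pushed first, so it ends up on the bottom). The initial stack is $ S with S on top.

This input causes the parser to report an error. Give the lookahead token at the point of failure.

y

     Stack      Input        Action
  1  $ S        y d d d y $  expand S ::= U T
  2  $ T U      y d d d y $  expand U ::= y d d
  3  $ T d d y  y d d d y $  match y
  4  $ T d d    d d d y $    match d
  5  $ T d      d d y $      match d
  6  $ T        d y $        expand T ::= d
  7  $ d        d y $        match d
  8  $          y $          error: stack empty but input remains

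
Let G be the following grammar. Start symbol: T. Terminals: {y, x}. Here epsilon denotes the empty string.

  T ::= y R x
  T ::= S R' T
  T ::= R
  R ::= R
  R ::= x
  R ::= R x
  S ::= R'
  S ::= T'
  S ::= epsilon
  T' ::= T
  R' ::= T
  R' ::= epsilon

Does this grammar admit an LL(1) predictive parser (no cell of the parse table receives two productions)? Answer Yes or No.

FIRST(T) = {x, y}
FIRST(R) = {x}
FIRST(S) = {epsilon, x, y}
FIRST(T') = {x, y}
FIRST(R') = {epsilon, x, y}
FOLLOW(T) = {$, x, y}
FOLLOW(R) = {$, x, y}
FOLLOW(S) = {x, y}
FOLLOW(T') = {x, y}
FOLLOW(R') = {x, y}
Cell M[R, x] receives both R ::= R and R ::= x and R ::= R x — the grammar is not LL(1).

No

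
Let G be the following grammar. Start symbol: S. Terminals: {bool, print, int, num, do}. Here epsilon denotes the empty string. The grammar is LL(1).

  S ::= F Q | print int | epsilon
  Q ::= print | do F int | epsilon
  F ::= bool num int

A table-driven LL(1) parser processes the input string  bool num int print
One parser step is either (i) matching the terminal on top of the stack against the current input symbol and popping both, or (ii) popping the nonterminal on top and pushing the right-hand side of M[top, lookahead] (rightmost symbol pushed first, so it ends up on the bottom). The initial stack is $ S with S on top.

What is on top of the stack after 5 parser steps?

Q

step 1: stack=$ S  input=bool num int print $  — expand S ::= F Q
step 2: stack=$ Q F  input=bool num int print $  — expand F ::= bool num int
step 3: stack=$ Q int num bool  input=bool num int print $  — match bool
step 4: stack=$ Q int num  input=num int print $  — match num
step 5: stack=$ Q int  input=int print $  — match int
Stack after step 5: $ Q (top = Q).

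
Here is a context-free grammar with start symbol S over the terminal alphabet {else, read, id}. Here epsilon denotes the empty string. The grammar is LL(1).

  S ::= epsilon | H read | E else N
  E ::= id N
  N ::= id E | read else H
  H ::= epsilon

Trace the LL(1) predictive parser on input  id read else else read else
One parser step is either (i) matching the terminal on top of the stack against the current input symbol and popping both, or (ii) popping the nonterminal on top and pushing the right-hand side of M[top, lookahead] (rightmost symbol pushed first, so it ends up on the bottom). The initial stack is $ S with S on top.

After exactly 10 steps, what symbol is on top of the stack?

      Stack                 Input                          Action
   1  $ S                   id read else else read else $  expand S ::= E else N
   2  $ N else E            id read else else read else $  expand E ::= id N
   3  $ N else N id         id read else else read else $  match id
   4  $ N else N            read else else read else $     expand N ::= read else H
   5  $ N else H else read  read else else read else $     match read
   6  $ N else H else       else else read else $          match else
   7  $ N else H            else read else $               expand H ::= epsilon
   8  $ N else              else read else $               match else
   9  $ N                   read else $                    expand N ::= read else H
  10  $ H else read         read else $                    match read
Stack after step 10: $ H else (top = else).

else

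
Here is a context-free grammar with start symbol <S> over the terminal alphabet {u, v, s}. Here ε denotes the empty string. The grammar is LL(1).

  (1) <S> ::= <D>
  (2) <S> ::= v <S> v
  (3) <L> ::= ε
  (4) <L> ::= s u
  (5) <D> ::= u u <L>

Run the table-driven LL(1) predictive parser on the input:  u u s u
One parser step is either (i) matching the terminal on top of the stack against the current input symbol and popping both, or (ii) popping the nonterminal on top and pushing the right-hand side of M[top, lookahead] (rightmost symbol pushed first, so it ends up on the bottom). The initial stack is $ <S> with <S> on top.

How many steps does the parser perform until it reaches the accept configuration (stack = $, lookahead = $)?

     Stack      Input      Action
  1  $ <S>      u u s u $  expand <S> ::= <D>
  2  $ <D>      u u s u $  expand <D> ::= u u <L>
  3  $ <L> u u  u u s u $  match u
  4  $ <L> u    u s u $    match u
  5  $ <L>      s u $      expand <L> ::= s u
  6  $ u s      s u $      match s
  7  $ u        u $        match u
Accept reached after 7 steps.

7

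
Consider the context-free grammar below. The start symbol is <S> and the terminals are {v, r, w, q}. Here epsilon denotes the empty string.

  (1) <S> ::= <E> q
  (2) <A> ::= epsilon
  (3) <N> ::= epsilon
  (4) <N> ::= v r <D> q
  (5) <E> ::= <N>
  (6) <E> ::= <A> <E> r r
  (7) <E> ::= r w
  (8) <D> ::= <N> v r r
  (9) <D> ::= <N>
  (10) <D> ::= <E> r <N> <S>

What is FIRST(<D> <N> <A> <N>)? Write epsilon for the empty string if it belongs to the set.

{epsilon, r, v}

FIRST(<A>): from <A>::=epsilon we get {epsilon}. So FIRST(<A>) = {epsilon}.
FIRST(<N>): from <N>::=epsilon we get {epsilon}; from <N>::=v r <D> q we get {v}. So FIRST(<N>) = {epsilon, v}.
FIRST(<E>): from <E>::=<N> we get {epsilon, v}; from <E>::=<A> <E> r r we get {r, v}; from <E>::=r w we get {r}. So FIRST(<E>) = {epsilon, r, v}.
FIRST(<S>): from <S>::=<E> q we get {q, r, v}. So FIRST(<S>) = {q, r, v}.
FIRST(<D>): from <D>::=<N> v r r we get {v}; from <D>::=<N> we get {epsilon, v}; from <D>::=<E> r <N> <S> we get {r, v}. So FIRST(<D>) = {epsilon, r, v}.
FIRST(<D> <N> <A> <N>): take FIRST of each symbol in turn, carrying on past any symbol whose FIRST contains epsilon; result {epsilon, r, v}.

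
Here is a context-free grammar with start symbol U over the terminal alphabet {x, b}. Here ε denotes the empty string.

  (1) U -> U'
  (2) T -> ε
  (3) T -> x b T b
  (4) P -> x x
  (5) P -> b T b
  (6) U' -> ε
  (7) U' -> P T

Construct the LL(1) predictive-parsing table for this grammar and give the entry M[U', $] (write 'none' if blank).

U' -> ε

FIRST(T) = {ε, x}
FIRST(P) = {b, x}
FIRST(U') = {ε, b, x}  (via P T)
FIRST(U) = {ε, b, x}  (via U')
FOLLOW(U) includes $ since U is the start symbol.
FOLLOW(U): U appears on no right-hand side. Thus FOLLOW(U) = {$}.
FOLLOW(U'): in U->U', the suffix after U' is empty, so FOLLOW(U') ⊇ FOLLOW(U) = {$}. Thus FOLLOW(U') = {$}.
For U' -> ε: FIRST(ε) = {ε}, so it goes in M[U', t] for t ∈ {}; since ε ∈ FIRST, also for every t ∈ FOLLOW(U') = {$}.
For U' -> P T: FIRST(P T) = {b, x}, so it goes in M[U', t] for t ∈ {b, x}.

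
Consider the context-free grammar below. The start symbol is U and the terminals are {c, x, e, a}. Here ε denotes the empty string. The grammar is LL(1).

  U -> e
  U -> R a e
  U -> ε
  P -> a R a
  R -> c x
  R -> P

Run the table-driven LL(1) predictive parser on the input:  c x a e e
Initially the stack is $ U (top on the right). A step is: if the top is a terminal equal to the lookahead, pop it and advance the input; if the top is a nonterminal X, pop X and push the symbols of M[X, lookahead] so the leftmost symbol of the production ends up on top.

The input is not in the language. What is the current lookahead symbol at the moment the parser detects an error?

step 1: stack=$ U  input=c x a e e $  — expand U -> R a e
step 2: stack=$ e a R  input=c x a e e $  — expand R -> c x
step 3: stack=$ e a x c  input=c x a e e $  — match c
step 4: stack=$ e a x  input=x a e e $  — match x
step 5: stack=$ e a  input=a e e $  — match a
step 6: stack=$ e  input=e e $  — match e
step 7: stack=$  input=e $  — error: stack empty but input remains

e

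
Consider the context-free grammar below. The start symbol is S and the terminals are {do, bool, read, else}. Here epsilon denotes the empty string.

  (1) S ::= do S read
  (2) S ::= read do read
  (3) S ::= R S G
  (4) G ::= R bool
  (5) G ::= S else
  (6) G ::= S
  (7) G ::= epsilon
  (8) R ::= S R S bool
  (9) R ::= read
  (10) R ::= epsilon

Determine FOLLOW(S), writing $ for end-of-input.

FIRST(S) = {do, read}  (via R S G)
FIRST(R) = {epsilon, do, read}  (via S R S bool)
FIRST(G) = {epsilon, bool, do, read}  (via R bool, S else, S)
FOLLOW(S) includes $ since S is the start symbol.
FOLLOW(R): in S::=R S G, R is followed by S G with FIRST {do, read}; in G::=R bool, R is followed by bool with FIRST {bool}; in R::=S R S bool, R is followed by S bool with FIRST {do, read}. Thus FOLLOW(R) = {bool, do, read}.
FOLLOW(S): in S::=do S read, S is followed by read with FIRST {read}; in S::=R S G, S is followed by G with FIRST {epsilon, bool, do, read}; in S::=R S G, the suffix after S is nullable (adds nothing new); in G::=S else, S is followed by else with FIRST {else}; in G::=S, the suffix after S is empty, so FOLLOW(S) ⊇ FOLLOW(G) = {$, bool, do, else, read}; in R::=S R S bool (occurrence 1), S is followed by R S bool with FIRST {do, read}; in R::=S R S bool (occurrence 2), S is followed by bool with FIRST {bool}. Thus FOLLOW(S) = {$, bool, do, else, read}.
FOLLOW(G): in S::=R S G, the suffix after G is empty, so FOLLOW(G) ⊇ FOLLOW(S) = {$, bool, do, else, read}. Thus FOLLOW(G) = {$, bool, do, else, read}.

{$, bool, do, else, read}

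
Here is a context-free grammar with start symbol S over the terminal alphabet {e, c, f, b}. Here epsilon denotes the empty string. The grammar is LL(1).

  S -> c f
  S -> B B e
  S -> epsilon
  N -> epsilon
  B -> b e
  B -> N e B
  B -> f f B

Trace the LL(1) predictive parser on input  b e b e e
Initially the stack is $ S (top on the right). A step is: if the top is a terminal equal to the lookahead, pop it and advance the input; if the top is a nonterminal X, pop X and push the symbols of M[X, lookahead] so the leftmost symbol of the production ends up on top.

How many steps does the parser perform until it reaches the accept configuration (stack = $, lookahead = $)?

step 1: stack=$ S  input=b e b e e $  — expand S -> B B e
step 2: stack=$ e B B  input=b e b e e $  — expand B -> b e
step 3: stack=$ e B e b  input=b e b e e $  — match b
step 4: stack=$ e B e  input=e b e e $  — match e
step 5: stack=$ e B  input=b e e $  — expand B -> b e
step 6: stack=$ e e b  input=b e e $  — match b
step 7: stack=$ e e  input=e e $  — match e
step 8: stack=$ e  input=e $  — match e
Accept reached after 8 steps.

8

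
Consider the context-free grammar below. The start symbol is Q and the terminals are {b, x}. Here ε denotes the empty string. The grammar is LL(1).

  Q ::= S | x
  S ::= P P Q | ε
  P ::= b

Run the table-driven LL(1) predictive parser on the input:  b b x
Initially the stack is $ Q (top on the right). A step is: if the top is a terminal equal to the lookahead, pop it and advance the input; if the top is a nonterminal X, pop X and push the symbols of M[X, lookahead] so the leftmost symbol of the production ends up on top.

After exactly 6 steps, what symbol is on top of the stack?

step 1: stack=$ Q  input=b b x $  — expand Q ::= S
step 2: stack=$ S  input=b b x $  — expand S ::= P P Q
step 3: stack=$ Q P P  input=b b x $  — expand P ::= b
step 4: stack=$ Q P b  input=b b x $  — match b
step 5: stack=$ Q P  input=b x $  — expand P ::= b
step 6: stack=$ Q b  input=b x $  — match b
Stack after step 6: $ Q (top = Q).

Q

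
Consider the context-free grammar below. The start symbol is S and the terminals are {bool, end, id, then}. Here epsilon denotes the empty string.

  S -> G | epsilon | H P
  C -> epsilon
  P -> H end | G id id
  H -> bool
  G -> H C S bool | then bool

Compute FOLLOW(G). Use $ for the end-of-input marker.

FIRST(C) = {epsilon}
FIRST(H) = {bool}
FIRST(G) = {bool, then}  (via H C S bool)
FIRST(S) = {epsilon, bool, then}  (via G, H P)
FIRST(P) = {bool, then}  (via H end, G id id)
FOLLOW(S) includes $ since S is the start symbol.
FOLLOW(S): in G->H C S bool, S is followed by bool with FIRST {bool}. Thus FOLLOW(S) = {$, bool}.
FOLLOW(C): in G->H C S bool, C is followed by S bool with FIRST {bool, then}. Thus FOLLOW(C) = {bool, then}.
FOLLOW(P): in S->H P, the suffix after P is empty, so FOLLOW(P) ⊇ FOLLOW(S) = {$, bool}. Thus FOLLOW(P) = {$, bool}.
FOLLOW(H): in S->H P, H is followed by P with FIRST {bool, then}; in P->H end, H is followed by end with FIRST {end}; in G->H C S bool, H is followed by C S bool with FIRST {bool, then}. Thus FOLLOW(H) = {bool, end, then}.
FOLLOW(G): in S->G, the suffix after G is empty, so FOLLOW(G) ⊇ FOLLOW(S) = {$, bool}; in P->G id id, G is followed by id id with FIRST {id}. Thus FOLLOW(G) = {$, bool, id}.

{$, bool, id}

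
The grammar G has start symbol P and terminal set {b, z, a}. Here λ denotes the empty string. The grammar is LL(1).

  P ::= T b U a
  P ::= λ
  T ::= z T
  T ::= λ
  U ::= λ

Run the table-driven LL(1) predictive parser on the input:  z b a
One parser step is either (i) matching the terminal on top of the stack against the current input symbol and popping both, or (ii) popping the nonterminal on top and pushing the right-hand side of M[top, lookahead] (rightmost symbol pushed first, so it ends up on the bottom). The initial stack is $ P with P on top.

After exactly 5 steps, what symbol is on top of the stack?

     Stack        Input    Action
  1  $ P          z b a $  expand P ::= T b U a
  2  $ a U b T    z b a $  expand T ::= z T
  3  $ a U b T z  z b a $  match z
  4  $ a U b T    b a $    expand T ::= λ
  5  $ a U b      b a $    match b
Stack after step 5: $ a U (top = U).

U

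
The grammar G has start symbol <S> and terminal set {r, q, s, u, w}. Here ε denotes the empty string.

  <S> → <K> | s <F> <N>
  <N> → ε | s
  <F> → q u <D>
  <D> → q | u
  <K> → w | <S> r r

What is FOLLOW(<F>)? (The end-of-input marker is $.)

{$, r, s}

FIRST(<N>): from <N>→ε we get {ε}; from <N>→s we get {s}. So FIRST(<N>) = {ε, s}.
FIRST(<F>): from <F>→q u <D> we get {q}. So FIRST(<F>) = {q}.
FIRST(<D>): from <D>→q we get {q}; from <D>→u we get {u}. So FIRST(<D>) = {q, u}.
FIRST(<S>): from <S>→<K> we get {s, w}; from <S>→s <F> <N> we get {s}. So FIRST(<S>) = {s, w}.
FIRST(<K>): from <K>→w we get {w}; from <K>→<S> r r we get {s, w}. So FIRST(<K>) = {s, w}.
FOLLOW(<S>) includes $ since <S> is the start symbol.
FOLLOW(<S>): in <K>→<S> r r, <S> is followed by r r with FIRST {r}. Thus FOLLOW(<S>) = {$, r}.
FOLLOW(<N>): in <S>→s <F> <N>, the suffix after <N> is empty, so FOLLOW(<N>) ⊇ FOLLOW(<S>) = {$, r}. Thus FOLLOW(<N>) = {$, r}.
FOLLOW(<F>): in <S>→s <F> <N>, <F> is followed by <N> with FIRST {ε, s}; in <S>→s <F> <N>, the suffix after <F> is nullable, so FOLLOW(<F>) ⊇ FOLLOW(<S>) = {$, r}. Thus FOLLOW(<F>) = {$, r, s}.
FOLLOW(<D>): in <F>→q u <D>, the suffix after <D> is empty, so FOLLOW(<D>) ⊇ FOLLOW(<F>) = {$, r, s}. Thus FOLLOW(<D>) = {$, r, s}.
FOLLOW(<K>): in <S>→<K>, the suffix after <K> is empty, so FOLLOW(<K>) ⊇ FOLLOW(<S>) = {$, r}. Thus FOLLOW(<K>) = {$, r}.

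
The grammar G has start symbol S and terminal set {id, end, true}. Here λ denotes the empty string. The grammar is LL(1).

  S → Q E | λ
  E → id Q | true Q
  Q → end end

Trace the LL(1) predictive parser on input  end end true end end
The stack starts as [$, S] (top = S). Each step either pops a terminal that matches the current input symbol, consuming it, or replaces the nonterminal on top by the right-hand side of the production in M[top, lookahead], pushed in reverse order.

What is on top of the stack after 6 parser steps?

Q

     Stack        Input                   Action
  1  $ S          end end true end end $  expand S → Q E
  2  $ E Q        end end true end end $  expand Q → end end
  3  $ E end end  end end true end end $  match end
  4  $ E end      end true end end $      match end
  5  $ E          true end end $          expand E → true Q
  6  $ Q true     true end end $          match true
Stack after step 6: $ Q (top = Q).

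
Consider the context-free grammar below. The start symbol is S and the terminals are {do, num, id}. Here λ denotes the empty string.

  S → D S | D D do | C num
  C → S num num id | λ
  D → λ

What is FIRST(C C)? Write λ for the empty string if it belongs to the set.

{λ, do, num}

FIRST(D) = {λ}
FIRST(S) = {do, num}  (via D S, D D do, C num)
FIRST(C) = {λ, do, num}  (via S num num id)
FIRST(C C): take FIRST of each symbol in turn, carrying on past any symbol whose FIRST contains λ; result {λ, do, num}.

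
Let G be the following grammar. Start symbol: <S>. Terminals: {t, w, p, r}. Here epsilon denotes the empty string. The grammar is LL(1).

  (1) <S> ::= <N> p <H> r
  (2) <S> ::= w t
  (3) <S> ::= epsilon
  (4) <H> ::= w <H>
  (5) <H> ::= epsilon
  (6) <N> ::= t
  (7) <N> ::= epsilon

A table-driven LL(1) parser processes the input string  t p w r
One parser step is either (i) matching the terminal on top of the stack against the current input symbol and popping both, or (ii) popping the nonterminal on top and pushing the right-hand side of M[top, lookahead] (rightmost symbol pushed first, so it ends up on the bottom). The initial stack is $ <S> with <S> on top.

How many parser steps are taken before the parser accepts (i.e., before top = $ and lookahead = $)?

8

     Stack          Input      Action
  1  $ <S>          t p w r $  expand <S> ::= <N> p <H> r
  2  $ r <H> p <N>  t p w r $  expand <N> ::= t
  3  $ r <H> p t    t p w r $  match t
  4  $ r <H> p      p w r $    match p
  5  $ r <H>        w r $      expand <H> ::= w <H>
  6  $ r <H> w      w r $      match w
  7  $ r <H>        r $        expand <H> ::= epsilon
  8  $ r            r $        match r
Accept reached after 8 steps.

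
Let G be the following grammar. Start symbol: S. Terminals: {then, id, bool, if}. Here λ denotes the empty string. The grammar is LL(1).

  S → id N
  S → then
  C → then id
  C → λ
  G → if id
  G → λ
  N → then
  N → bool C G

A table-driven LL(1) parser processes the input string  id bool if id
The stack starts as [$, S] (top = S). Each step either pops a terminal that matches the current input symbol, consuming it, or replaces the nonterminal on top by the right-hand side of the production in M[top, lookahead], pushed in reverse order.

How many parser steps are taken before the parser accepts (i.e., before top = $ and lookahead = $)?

     Stack       Input            Action
  1  $ S         id bool if id $  expand S → id N
  2  $ N id      id bool if id $  match id
  3  $ N         bool if id $     expand N → bool C G
  4  $ G C bool  bool if id $     match bool
  5  $ G C       if id $          expand C → λ
  6  $ G         if id $          expand G → if id
  7  $ id if     if id $          match if
  8  $ id        id $             match id
Accept reached after 8 steps.

8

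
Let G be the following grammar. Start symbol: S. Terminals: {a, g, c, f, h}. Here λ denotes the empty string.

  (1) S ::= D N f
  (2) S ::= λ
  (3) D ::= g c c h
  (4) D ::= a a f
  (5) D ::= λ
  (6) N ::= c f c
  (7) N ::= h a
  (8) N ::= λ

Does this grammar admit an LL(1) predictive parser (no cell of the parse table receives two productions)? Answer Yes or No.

FIRST(S) = {λ, a, c, f, g, h}
FIRST(D) = {λ, a, g}
FIRST(N) = {λ, c, h}
FOLLOW(S) = {$}
FOLLOW(D) = {c, f, h}
FOLLOW(N) = {f}
Each cell of M receives at most one production.

Yes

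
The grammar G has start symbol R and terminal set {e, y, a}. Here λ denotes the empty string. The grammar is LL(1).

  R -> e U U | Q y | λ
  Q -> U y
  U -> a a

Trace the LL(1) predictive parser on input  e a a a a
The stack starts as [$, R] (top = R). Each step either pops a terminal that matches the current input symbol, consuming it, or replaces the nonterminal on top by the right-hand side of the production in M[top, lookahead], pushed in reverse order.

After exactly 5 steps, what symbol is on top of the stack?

step 1: stack=$ R  input=e a a a a $  — expand R -> e U U
step 2: stack=$ U U e  input=e a a a a $  — match e
step 3: stack=$ U U  input=a a a a $  — expand U -> a a
step 4: stack=$ U a a  input=a a a a $  — match a
step 5: stack=$ U a  input=a a a $  — match a
Stack after step 5: $ U (top = U).

U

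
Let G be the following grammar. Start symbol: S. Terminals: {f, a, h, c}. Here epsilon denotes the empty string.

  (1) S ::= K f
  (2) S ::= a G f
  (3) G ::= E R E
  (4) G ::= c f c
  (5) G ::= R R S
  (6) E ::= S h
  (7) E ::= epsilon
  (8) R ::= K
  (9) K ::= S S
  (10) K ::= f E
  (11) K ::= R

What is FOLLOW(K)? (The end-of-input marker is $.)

FIRST(S): from S::=K f we get {a, f}; from S::=a G f we get {a}. So FIRST(S) = {a, f}.
FIRST(E): from E::=S h we get {a, f}; from E::=epsilon we get {epsilon}. So FIRST(E) = {epsilon, a, f}.
FIRST(G): from G::=E R E we get {a, f}; from G::=c f c we get {c}; from G::=R R S we get {a, f}. So FIRST(G) = {a, c, f}.
FIRST(R): from R::=K we get {a, f}. So FIRST(R) = {a, f}.
FIRST(K): from K::=S S we get {a, f}; from K::=f E we get {f}; from K::=R we get {a, f}. So FIRST(K) = {a, f}.
FOLLOW(S) includes $ since S is the start symbol.
FOLLOW(G): in S::=a G f, G is followed by f with FIRST {f}. Thus FOLLOW(G) = {f}.
FOLLOW(S): in G::=R R S, the suffix after S is empty, so FOLLOW(S) ⊇ FOLLOW(G) = {f}; in E::=S h, S is followed by h with FIRST {h}; in K::=S S (occurrence 1), S is followed by S with FIRST {a, f}; in K::=S S (occurrence 2), the suffix after S is empty, so FOLLOW(S) ⊇ FOLLOW(K) = {a, f}. Thus FOLLOW(S) = {$, a, f, h}.
FOLLOW(E): in G::=E R E (occurrence 1), E is followed by R E with FIRST {a, f}; in G::=E R E (occurrence 2), the suffix after E is empty, so FOLLOW(E) ⊇ FOLLOW(G) = {f}; in K::=f E, the suffix after E is empty, so FOLLOW(E) ⊇ FOLLOW(K) = {a, f}. Thus FOLLOW(E) = {a, f}.
FOLLOW(R): in G::=E R E, R is followed by E with FIRST {epsilon, a, f}; in G::=E R E, the suffix after R is nullable, so FOLLOW(R) ⊇ FOLLOW(G) = {f}; in G::=R R S (occurrence 1), R is followed by R S with FIRST {a, f}; in G::=R R S (occurrence 2), R is followed by S with FIRST {a, f}; in K::=R, the suffix after R is empty, so FOLLOW(R) ⊇ FOLLOW(K) = {a, f}. Thus FOLLOW(R) = {a, f}.
FOLLOW(K): in S::=K f, K is followed by f with FIRST {f}; in R::=K, the suffix after K is empty, so FOLLOW(K) ⊇ FOLLOW(R) = {a, f}. Thus FOLLOW(K) = {a, f}.

{a, f}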